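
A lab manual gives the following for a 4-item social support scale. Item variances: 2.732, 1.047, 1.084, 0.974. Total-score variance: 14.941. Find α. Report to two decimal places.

Σσ²ᵢ = 2.732 + 1.047 + 1.084 + 0.974 = 5.837
α = (k/(k−1))·(1 − Σσ²ᵢ/total variance) = (4/3)·(1 − 5.837/14.941) = 0.81

α = 0.81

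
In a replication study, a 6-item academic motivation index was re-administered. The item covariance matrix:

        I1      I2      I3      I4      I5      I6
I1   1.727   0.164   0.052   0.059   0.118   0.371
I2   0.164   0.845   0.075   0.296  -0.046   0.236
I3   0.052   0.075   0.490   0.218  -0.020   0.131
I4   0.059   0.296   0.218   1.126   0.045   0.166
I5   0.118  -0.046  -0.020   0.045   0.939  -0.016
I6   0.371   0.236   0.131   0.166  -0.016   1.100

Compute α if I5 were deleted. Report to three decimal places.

Remaining items: I1, I2, I3, I4, I6 (k = 5).
Σσ²ᵢ = 1.727 + 0.845 + 0.490 + 1.126 + 1.100 = 5.288
σ²_total = 5.288 + 2 × 1.768 = 8.824
α (item deleted) = (5/4)·(1 − 5.288/8.824) = 0.501

α = 0.501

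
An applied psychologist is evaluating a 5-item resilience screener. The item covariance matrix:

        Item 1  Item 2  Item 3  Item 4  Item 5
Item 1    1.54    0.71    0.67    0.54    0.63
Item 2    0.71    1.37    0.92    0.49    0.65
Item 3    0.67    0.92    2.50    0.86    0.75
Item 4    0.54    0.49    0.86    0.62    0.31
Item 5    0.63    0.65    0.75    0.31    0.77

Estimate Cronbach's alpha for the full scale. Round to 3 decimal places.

α = 0.822

Σσ²ᵢ = 1.54 + 1.37 + 2.50 + 0.62 + 0.77 = 6.80
Sum of the distinct covariances = 6.53
σ²_T = 6.80 + 2 × 6.53 = 19.86
α = (k/(k−1))·(1 − Σσ²ᵢ/σ²_T) = (5/4)·(1 − 6.80/19.86) = 0.822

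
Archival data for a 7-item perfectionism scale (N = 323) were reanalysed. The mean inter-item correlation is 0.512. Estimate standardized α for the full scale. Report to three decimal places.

α = 0.880

Standardized α = k·r̄ / (1 + (k−1)·r̄) = 7 × 0.512 / (1 + 6 × 0.512)
  = 3.5840 / 4.0720 = 0.880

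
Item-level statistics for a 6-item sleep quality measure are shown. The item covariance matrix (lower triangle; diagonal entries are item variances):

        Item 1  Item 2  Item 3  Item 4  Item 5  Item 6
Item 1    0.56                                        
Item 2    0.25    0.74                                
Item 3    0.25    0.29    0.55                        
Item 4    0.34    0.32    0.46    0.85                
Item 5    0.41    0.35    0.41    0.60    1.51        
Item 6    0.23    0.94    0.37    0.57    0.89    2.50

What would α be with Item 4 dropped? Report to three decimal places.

α = 0.750

Remaining items: Item 1, Item 2, Item 3, Item 5, Item 6 (k = 5).
sum of item variances = 0.56 + 0.74 + 0.55 + 1.51 + 2.50 = 5.86
Var(T) = 5.86 + 2 × 4.39 = 14.64
α (item deleted) = (5/4)·(1 − 5.86/14.64) = 0.750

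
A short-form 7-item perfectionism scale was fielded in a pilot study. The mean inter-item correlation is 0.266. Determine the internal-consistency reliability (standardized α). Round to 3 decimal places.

α = 0.717

Standardized α = k·r̄ / (1 + (k−1)·r̄) = 7 × 0.266 / (1 + 6 × 0.266)
  = 1.8620 / 2.5960 = 0.717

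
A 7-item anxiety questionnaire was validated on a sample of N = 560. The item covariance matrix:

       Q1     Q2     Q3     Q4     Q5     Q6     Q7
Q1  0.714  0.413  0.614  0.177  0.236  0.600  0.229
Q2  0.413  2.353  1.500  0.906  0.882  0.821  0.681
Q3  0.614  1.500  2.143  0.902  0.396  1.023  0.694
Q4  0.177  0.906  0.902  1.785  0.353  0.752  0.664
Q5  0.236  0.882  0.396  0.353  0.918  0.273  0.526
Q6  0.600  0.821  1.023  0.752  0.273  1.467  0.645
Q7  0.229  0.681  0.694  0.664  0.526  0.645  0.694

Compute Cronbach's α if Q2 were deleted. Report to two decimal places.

α = 0.81

Remaining items: Q1, Q3, Q4, Q5, Q6, Q7 (k = 6).
Σσ²ᵢ = 0.714 + 2.143 + 1.785 + 0.918 + 1.467 + 0.694 = 7.721
σ²_total = 7.721 + 2 × 8.084 = 23.889
α (item deleted) = (6/5)·(1 − 7.721/23.889) = 0.81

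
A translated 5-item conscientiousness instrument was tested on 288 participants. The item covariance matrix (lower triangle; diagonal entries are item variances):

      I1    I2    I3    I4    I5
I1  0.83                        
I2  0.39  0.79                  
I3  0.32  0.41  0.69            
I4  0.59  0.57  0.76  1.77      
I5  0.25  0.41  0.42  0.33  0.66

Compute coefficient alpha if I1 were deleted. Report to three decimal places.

Remaining items: I2, I3, I4, I5 (k = 4).
ΣVar(i) = 0.79 + 0.69 + 1.77 + 0.66 = 3.91
total variance = 3.91 + 2 × 2.90 = 9.71
α (item deleted) = (4/3)·(1 − 3.91/9.71) = 0.796

coefficient alpha = 0.796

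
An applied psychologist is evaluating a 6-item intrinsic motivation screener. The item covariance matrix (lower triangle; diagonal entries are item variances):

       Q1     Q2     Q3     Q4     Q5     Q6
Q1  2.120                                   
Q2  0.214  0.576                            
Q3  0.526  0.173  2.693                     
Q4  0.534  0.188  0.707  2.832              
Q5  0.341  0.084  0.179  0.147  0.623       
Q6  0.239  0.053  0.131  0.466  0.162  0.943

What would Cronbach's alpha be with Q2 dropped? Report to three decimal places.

Remaining items: Q1, Q3, Q4, Q5, Q6 (k = 5).
Σσ²ᵢ = 2.120 + 2.693 + 2.832 + 0.623 + 0.943 = 9.211
Var(T) = 9.211 + 2 × 3.432 = 16.075
α (item deleted) = (5/4)·(1 − 9.211/16.075) = 0.534

α = 0.534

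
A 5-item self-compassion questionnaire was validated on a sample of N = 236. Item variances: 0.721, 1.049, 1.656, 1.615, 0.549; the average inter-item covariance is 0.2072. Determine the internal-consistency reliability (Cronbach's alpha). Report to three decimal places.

ΣVar(i) = 0.721 + 1.049 + 1.656 + 1.615 + 0.549 = 5.590
Sum of the 10 distinct covariances = 10 × 0.2072 = 2.0720
σ²_total = ΣVar(i) + 2·Σcov = 5.590 + 2 × 2.0720 = 9.7340
α = (5/4)·(1 − 5.590/9.7340) = 0.532

Cronbach's alpha = 0.532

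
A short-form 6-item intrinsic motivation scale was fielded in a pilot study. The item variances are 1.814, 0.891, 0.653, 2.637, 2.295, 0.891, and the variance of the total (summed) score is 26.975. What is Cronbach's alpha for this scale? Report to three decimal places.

Cronbach's alpha = 0.792

ΣVar(i) = 1.814 + 0.891 + 0.653 + 2.637 + 2.295 + 0.891 = 9.181
α = (k/(k−1))·(1 − ΣVar(i)/total variance) = (6/5)·(1 − 9.181/26.975) = 0.792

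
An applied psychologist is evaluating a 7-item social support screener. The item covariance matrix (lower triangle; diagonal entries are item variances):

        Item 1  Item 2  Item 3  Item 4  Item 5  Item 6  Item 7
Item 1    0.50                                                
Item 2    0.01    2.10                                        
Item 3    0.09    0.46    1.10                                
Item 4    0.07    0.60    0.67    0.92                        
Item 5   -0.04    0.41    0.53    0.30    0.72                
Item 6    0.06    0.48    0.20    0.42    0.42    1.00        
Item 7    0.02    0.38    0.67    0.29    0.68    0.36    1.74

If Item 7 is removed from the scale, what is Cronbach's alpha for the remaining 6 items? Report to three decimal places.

Remaining items: Item 1, Item 2, Item 3, Item 4, Item 5, Item 6 (k = 6).
Σσ²ᵢ = 0.50 + 2.10 + 1.10 + 0.92 + 0.72 + 1.00 = 6.34
σ²_total = 6.34 + 2 × 4.68 = 15.70
α (item deleted) = (6/5)·(1 − 6.34/15.70) = 0.715

Cronbach's alpha = 0.715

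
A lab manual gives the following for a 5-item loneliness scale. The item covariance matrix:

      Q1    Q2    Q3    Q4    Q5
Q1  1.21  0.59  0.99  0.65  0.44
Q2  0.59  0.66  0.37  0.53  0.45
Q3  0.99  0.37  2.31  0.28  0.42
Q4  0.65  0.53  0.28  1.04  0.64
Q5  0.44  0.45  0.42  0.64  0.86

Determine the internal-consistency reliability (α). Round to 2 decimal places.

Σσᵢ² = 1.21 + 0.66 + 2.31 + 1.04 + 0.86 = 6.08
Sum of the distinct covariances = 5.36
total variance = 6.08 + 2 × 5.36 = 16.80
α = (k/(k−1))·(1 − Σσᵢ²/total variance) = (5/4)·(1 − 6.08/16.80) = 0.80

α = 0.80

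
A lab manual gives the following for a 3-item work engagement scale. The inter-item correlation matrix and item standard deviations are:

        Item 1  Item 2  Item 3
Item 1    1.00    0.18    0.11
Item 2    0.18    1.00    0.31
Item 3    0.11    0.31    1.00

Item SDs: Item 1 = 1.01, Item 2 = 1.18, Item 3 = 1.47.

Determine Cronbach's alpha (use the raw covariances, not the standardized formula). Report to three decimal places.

Σσ²ᵢ = 1.01² + 1.18² + 1.47² = 4.5734
Covariances σ_ij = r_ij · s_i · s_j:
  σ(Item 1,Item 2) = 0.18 × 1.01 × 1.18 = 0.2145
  σ(Item 1,Item 3) = 0.11 × 1.01 × 1.47 = 0.1633
  σ(Item 2,Item 3) = 0.31 × 1.18 × 1.47 = 0.5377
σ²_T = Σσ²ᵢ + 2·Σσ_ij = 4.5734 + 2 × 0.9155 = 6.4044
α = (3/2)·(1 − 4.5734/6.4044) = 0.429

Cronbach's alpha = 0.429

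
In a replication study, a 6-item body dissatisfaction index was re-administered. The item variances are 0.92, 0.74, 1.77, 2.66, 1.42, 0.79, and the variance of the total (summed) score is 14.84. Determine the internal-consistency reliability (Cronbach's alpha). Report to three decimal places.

sum of item variances = 0.92 + 0.74 + 1.77 + 2.66 + 1.42 + 0.79 = 8.30
α = (k/(k−1))·(1 − sum of item variances/σ²_T) = (6/5)·(1 − 8.30/14.84) = 0.529

α = 0.529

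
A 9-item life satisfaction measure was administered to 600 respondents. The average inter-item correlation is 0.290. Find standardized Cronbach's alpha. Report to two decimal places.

Standardized α = k·r̄ / (1 + (k−1)·r̄) = 9 × 0.290 / (1 + 8 × 0.290)
  = 2.6100 / 3.3200 = 0.79

standardized Cronbach's alpha = 0.79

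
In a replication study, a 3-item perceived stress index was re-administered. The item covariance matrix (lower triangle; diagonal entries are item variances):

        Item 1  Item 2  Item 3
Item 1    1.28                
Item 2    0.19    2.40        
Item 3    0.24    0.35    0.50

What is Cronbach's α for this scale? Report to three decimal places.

α = 0.408

sum of item variances = 1.28 + 2.40 + 0.50 = 4.18
Σ_{i<j} σ_ij = 0.78
total variance = 4.18 + 2 × 0.78 = 5.74
α = (k/(k−1))·(1 − sum of item variances/total variance) = (3/2)·(1 − 4.18/5.74) = 0.408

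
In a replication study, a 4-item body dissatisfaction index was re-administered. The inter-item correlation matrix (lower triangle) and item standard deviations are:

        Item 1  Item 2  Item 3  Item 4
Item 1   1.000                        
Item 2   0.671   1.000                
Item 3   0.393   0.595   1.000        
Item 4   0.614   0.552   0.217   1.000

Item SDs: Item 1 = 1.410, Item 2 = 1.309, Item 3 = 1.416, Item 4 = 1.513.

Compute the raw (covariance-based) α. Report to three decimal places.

Σσ²ᵢ = 1.410² + 1.309² + 1.416² + 1.513² = 7.9958
Covariances σ_ij = r_ij · s_i · s_j:
  σ(Item 1,Item 2) = 0.671 × 1.410 × 1.309 = 1.2385
  σ(Item 1,Item 3) = 0.393 × 1.410 × 1.416 = 0.7846
  σ(Item 1,Item 4) = 0.614 × 1.410 × 1.513 = 1.3099
  σ(Item 2,Item 3) = 0.595 × 1.309 × 1.416 = 1.1029
  σ(Item 2,Item 4) = 0.552 × 1.309 × 1.513 = 1.0932
  σ(Item 3,Item 4) = 0.217 × 1.416 × 1.513 = 0.4649
σ²_T = Σσ²ᵢ + 2·Σσ_ij = 7.9958 + 2 × 5.9940 = 19.9838
α = (4/3)·(1 − 7.9958/19.9838) = 0.800

α = 0.800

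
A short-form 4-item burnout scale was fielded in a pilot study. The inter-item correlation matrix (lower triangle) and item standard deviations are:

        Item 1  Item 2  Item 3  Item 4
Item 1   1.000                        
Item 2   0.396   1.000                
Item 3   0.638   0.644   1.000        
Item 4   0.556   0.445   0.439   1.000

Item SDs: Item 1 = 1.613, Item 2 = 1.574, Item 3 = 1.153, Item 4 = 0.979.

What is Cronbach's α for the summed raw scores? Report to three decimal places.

α = 0.794

Σσ²ᵢ = 1.613² + 1.574² + 1.153² + 0.979² = 7.3671
Covariances σ_ij = r_ij · s_i · s_j:
  σ(Item 1,Item 2) = 0.396 × 1.613 × 1.574 = 1.0054
  σ(Item 1,Item 3) = 0.638 × 1.613 × 1.153 = 1.1865
  σ(Item 1,Item 4) = 0.556 × 1.613 × 0.979 = 0.8780
  σ(Item 2,Item 3) = 0.644 × 1.574 × 1.153 = 1.1687
  σ(Item 2,Item 4) = 0.445 × 1.574 × 0.979 = 0.6857
  σ(Item 3,Item 4) = 0.439 × 1.153 × 0.979 = 0.4955
σ²_T = Σσ²ᵢ + 2·Σσ_ij = 7.3671 + 2 × 5.4198 = 18.2067
α = (4/3)·(1 − 7.3671/18.2067) = 0.794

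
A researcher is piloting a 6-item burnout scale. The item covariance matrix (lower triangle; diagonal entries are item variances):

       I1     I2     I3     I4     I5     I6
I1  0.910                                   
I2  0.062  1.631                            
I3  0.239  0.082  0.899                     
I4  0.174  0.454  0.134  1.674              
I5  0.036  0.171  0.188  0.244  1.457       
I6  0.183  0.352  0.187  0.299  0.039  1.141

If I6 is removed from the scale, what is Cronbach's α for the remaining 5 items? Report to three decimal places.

α = 0.440

Remaining items: I1, I2, I3, I4, I5 (k = 5).
sum of item variances = 0.910 + 1.631 + 0.899 + 1.674 + 1.457 = 6.571
total variance = 6.571 + 2 × 1.784 = 10.139
α (item deleted) = (5/4)·(1 − 6.571/10.139) = 0.440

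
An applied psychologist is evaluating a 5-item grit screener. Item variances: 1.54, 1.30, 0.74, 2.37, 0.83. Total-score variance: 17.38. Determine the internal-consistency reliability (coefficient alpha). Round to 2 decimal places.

sum of item variances = 1.54 + 1.30 + 0.74 + 2.37 + 0.83 = 6.78
α = (k/(k−1))·(1 − sum of item variances/Var(T)) = (5/4)·(1 − 6.78/17.38) = 0.76

coefficient alpha = 0.76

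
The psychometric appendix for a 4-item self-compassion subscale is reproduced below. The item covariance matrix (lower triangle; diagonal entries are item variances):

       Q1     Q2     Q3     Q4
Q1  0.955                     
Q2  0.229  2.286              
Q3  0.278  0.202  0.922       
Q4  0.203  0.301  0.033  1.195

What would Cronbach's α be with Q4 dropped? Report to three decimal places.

Remaining items: Q1, Q2, Q3 (k = 3).
Σσ²ᵢ = 0.955 + 2.286 + 0.922 = 4.163
total variance = 4.163 + 2 × 0.709 = 5.581
α (item deleted) = (3/2)·(1 − 4.163/5.581) = 0.381

α = 0.381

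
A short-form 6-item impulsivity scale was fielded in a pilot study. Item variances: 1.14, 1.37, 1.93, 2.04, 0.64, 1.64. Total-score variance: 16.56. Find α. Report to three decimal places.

Σσ²ᵢ = 1.14 + 1.37 + 1.93 + 2.04 + 0.64 + 1.64 = 8.76
α = (k/(k−1))·(1 − Σσ²ᵢ/total variance) = (6/5)·(1 − 8.76/16.56) = 0.565

α = 0.565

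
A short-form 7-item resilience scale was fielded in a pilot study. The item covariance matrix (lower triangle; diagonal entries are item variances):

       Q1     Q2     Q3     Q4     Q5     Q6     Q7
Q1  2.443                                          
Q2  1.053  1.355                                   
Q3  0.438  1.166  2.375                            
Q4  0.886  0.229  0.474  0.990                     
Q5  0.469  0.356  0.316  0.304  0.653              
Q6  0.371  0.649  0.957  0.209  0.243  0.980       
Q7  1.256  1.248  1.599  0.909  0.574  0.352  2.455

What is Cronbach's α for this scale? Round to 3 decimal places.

Cronbach's α = 0.833

ΣVar(i) = 2.443 + 1.355 + 2.375 + 0.990 + 0.653 + 0.980 + 2.455 = 11.251
Sum of off-diagonal covariances = 14.058
σ²_total = 11.251 + 2 × 14.058 = 39.367
α = (k/(k−1))·(1 − ΣVar(i)/σ²_total) = (7/6)·(1 − 11.251/39.367) = 0.833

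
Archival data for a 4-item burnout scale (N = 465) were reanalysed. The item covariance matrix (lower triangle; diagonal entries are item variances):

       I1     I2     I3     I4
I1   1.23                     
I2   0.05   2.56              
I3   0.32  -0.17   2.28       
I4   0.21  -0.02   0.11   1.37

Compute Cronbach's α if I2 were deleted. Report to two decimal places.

α = 0.31

Remaining items: I1, I3, I4 (k = 3).
sum of item variances = 1.23 + 2.28 + 1.37 = 4.88
Var(T) = 4.88 + 2 × 0.64 = 6.16
α (item deleted) = (3/2)·(1 − 4.88/6.16) = 0.31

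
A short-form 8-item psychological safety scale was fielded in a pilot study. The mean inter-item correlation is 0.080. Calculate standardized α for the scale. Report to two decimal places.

α = 0.41

Standardized α = k·r̄ / (1 + (k−1)·r̄) = 8 × 0.080 / (1 + 7 × 0.080)
  = 0.6400 / 1.5600 = 0.41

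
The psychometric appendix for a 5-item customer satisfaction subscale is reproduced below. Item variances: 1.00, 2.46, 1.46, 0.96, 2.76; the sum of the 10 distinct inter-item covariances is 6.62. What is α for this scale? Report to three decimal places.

α = 0.756

ΣVar(i) = 1.00 + 2.46 + 1.46 + 0.96 + 2.76 = 8.64
Sum of distinct covariances = 6.62
Var(T) = ΣVar(i) + 2·Σcov = 8.64 + 2 × 6.62 = 21.88
α = (5/4)·(1 − 8.64/21.88) = 0.756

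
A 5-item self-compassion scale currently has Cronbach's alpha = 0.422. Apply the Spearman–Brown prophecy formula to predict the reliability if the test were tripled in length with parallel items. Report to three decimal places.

Length factor m = 3
α' = m·α / (1 + (m−1)·α)
   = 3 × 0.422 / (1 + (3 − 1) × 0.422)
   = 1.2660 / 1.8440 = 0.687

predicted reliability = 0.687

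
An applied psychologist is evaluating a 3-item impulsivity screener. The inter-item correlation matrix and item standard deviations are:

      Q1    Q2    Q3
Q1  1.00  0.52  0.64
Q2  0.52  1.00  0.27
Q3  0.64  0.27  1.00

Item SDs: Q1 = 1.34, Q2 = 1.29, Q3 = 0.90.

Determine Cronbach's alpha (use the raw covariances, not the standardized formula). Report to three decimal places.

Σσ²ᵢ = 1.34² + 1.29² + 0.90² = 4.2697
Covariances σ_ij = r_ij · s_i · s_j:
  σ(Q1,Q2) = 0.52 × 1.34 × 1.29 = 0.8989
  σ(Q1,Q3) = 0.64 × 1.34 × 0.90 = 0.7718
  σ(Q2,Q3) = 0.27 × 1.29 × 0.90 = 0.3135
σ²_T = Σσ²ᵢ + 2·Σσ_ij = 4.2697 + 2 × 1.9842 = 8.2381
α = (3/2)·(1 − 4.2697/8.2381) = 0.723

α = 0.723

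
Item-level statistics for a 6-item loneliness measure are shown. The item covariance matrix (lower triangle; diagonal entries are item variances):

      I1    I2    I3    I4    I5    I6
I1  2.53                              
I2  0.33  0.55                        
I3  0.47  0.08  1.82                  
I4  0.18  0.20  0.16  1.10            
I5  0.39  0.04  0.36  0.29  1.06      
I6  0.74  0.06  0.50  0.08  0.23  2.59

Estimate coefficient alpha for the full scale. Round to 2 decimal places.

Σσᵢ² = 2.53 + 0.55 + 1.82 + 1.10 + 1.06 + 2.59 = 9.65
Sum of off-diagonal covariances = 4.11
σ²_total = 9.65 + 2 × 4.11 = 17.87
α = (k/(k−1))·(1 − Σσᵢ²/σ²_total) = (6/5)·(1 − 9.65/17.87) = 0.55

coefficient alpha = 0.55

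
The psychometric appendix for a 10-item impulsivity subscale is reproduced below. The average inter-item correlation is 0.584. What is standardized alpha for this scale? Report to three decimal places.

Standardized α = k·r̄ / (1 + (k−1)·r̄) = 10 × 0.584 / (1 + 9 × 0.584)
  = 5.8400 / 6.2560 = 0.934

standardized alpha = 0.934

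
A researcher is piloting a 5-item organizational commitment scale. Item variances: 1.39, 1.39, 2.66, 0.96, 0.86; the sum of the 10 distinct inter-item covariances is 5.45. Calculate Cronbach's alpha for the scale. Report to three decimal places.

Σσ²ᵢ = 1.39 + 1.39 + 2.66 + 0.96 + 0.86 = 7.26
Sum of distinct covariances = 5.45
total variance = Σσ²ᵢ + 2·Σcov = 7.26 + 2 × 5.45 = 18.16
α = (5/4)·(1 − 7.26/18.16) = 0.750

α = 0.750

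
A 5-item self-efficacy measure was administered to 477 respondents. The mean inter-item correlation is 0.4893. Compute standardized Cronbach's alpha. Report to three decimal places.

Standardized α = k·r̄ / (1 + (k−1)·r̄) = 5 × 0.4893 / (1 + 4 × 0.4893)
  = 2.4465 / 2.9572 = 0.827

standardized Cronbach's alpha = 0.827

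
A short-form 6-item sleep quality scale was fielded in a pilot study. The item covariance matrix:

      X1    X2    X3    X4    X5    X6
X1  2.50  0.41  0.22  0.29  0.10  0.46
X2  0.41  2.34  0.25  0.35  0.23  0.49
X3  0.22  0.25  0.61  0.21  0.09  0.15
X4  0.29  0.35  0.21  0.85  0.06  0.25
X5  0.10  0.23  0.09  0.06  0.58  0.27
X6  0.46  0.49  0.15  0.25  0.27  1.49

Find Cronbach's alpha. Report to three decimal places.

Σσ²ᵢ = 2.50 + 2.34 + 0.61 + 0.85 + 0.58 + 1.49 = 8.37
Sum of the distinct covariances = 3.83
σ²_T = 8.37 + 2 × 3.83 = 16.03
α = (k/(k−1))·(1 − Σσ²ᵢ/σ²_T) = (6/5)·(1 − 8.37/16.03) = 0.573

Cronbach's alpha = 0.573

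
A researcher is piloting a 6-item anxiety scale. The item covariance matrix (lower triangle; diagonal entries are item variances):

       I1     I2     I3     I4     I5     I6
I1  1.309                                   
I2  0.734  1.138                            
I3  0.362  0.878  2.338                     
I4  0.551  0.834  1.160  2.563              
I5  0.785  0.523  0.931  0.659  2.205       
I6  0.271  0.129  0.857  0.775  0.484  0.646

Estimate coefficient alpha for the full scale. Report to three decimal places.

coefficient alpha = 0.793

Σσᵢ² = 1.309 + 1.138 + 2.338 + 2.563 + 2.205 + 0.646 = 10.199
Sum of off-diagonal covariances = 9.933
Var(T) = 10.199 + 2 × 9.933 = 30.065
α = (k/(k−1))·(1 − Σσᵢ²/Var(T)) = (6/5)·(1 − 10.199/30.065) = 0.793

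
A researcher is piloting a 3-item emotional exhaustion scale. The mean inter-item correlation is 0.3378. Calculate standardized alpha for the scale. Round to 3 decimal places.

Standardized α = k·r̄ / (1 + (k−1)·r̄) = 3 × 0.3378 / (1 + 2 × 0.3378)
  = 1.0134 / 1.6756 = 0.605

standardized alpha = 0.605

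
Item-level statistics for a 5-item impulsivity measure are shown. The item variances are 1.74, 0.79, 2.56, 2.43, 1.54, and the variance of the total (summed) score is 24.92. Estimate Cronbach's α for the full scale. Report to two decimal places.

Σσᵢ² = 1.74 + 0.79 + 2.56 + 2.43 + 1.54 = 9.06
α = (k/(k−1))·(1 − Σσᵢ²/σ²_total) = (5/4)·(1 − 9.06/24.92) = 0.80

α = 0.80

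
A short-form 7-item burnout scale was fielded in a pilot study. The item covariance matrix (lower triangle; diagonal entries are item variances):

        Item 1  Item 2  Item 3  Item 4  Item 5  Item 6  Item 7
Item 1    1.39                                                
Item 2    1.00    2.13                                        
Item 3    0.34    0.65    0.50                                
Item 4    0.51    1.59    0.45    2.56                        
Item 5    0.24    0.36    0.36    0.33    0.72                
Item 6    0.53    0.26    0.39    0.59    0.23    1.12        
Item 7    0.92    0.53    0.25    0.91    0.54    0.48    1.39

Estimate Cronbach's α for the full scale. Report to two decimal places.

α = 0.82

Σσ²ᵢ = 1.39 + 2.13 + 0.50 + 2.56 + 0.72 + 1.12 + 1.39 = 9.81
Sum of the distinct covariances = 11.46
total variance = 9.81 + 2 × 11.46 = 32.73
α = (k/(k−1))·(1 − Σσ²ᵢ/total variance) = (7/6)·(1 − 9.81/32.73) = 0.82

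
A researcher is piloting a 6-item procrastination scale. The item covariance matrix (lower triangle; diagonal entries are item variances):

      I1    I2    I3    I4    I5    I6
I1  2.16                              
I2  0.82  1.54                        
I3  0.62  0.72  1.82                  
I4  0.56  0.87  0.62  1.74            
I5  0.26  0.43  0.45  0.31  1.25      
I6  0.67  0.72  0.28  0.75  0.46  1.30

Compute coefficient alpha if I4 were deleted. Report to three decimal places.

Remaining items: I1, I2, I3, I5, I6 (k = 5).
sum of item variances = 2.16 + 1.54 + 1.82 + 1.25 + 1.30 = 8.07
σ²_T = 8.07 + 2 × 5.43 = 18.93
α (item deleted) = (5/4)·(1 − 8.07/18.93) = 0.717

α = 0.717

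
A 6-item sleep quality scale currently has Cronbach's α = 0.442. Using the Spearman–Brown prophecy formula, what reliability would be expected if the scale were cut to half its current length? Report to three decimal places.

Length factor m = 1/2
α' = m·α / (1 − (1−m)·α)
   = 1/2 × 0.442 / (1 − (1 − 1/2) × 0.442)
   = 0.2210 / 0.7790 = 0.284

predicted reliability = 0.284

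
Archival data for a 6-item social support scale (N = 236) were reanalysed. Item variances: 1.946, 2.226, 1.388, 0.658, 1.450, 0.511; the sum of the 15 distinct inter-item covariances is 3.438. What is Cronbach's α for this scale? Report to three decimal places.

sum of item variances = 1.946 + 2.226 + 1.388 + 0.658 + 1.450 + 0.511 = 8.179
Sum of distinct covariances = 3.438
Var(T) = sum of item variances + 2·Σcov = 8.179 + 2 × 3.438 = 15.055
α = (6/5)·(1 − 8.179/15.055) = 0.548

Cronbach's α = 0.548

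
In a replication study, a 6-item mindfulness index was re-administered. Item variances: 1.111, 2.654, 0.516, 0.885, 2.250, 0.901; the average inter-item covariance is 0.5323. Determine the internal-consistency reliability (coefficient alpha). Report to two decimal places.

α = 0.79

sum of item variances = 1.111 + 2.654 + 0.516 + 0.885 + 2.250 + 0.901 = 8.317
Sum of the 15 distinct covariances = 15 × 0.5323 = 7.9845
total variance = sum of item variances + 2·Σcov = 8.317 + 2 × 7.9845 = 24.2860
α = (6/5)·(1 − 8.317/24.2860) = 0.79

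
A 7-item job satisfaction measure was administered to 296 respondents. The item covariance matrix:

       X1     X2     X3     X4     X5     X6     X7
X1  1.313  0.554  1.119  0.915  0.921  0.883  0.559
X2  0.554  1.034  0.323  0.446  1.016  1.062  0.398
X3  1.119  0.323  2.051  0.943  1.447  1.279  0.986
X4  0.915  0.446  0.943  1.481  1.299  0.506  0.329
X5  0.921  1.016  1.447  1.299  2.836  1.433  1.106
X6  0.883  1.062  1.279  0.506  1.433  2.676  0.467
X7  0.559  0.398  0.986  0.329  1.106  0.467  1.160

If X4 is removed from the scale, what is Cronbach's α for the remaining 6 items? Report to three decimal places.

Cronbach's α = 0.852

Remaining items: X1, X2, X3, X5, X6, X7 (k = 6).
sum of item variances = 1.313 + 1.034 + 2.051 + 2.836 + 2.676 + 1.160 = 11.070
σ²_total = 11.070 + 2 × 13.553 = 38.176
α (item deleted) = (6/5)·(1 − 11.070/38.176) = 0.852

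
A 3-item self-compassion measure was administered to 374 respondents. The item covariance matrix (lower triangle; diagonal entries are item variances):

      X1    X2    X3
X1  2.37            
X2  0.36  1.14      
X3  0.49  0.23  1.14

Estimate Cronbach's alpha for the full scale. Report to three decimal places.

Σσ²ᵢ = 2.37 + 1.14 + 1.14 = 4.65
Sum of the distinct covariances = 1.08
total variance = 4.65 + 2 × 1.08 = 6.81
α = (k/(k−1))·(1 − Σσ²ᵢ/total variance) = (3/2)·(1 − 4.65/6.81) = 0.476

α = 0.476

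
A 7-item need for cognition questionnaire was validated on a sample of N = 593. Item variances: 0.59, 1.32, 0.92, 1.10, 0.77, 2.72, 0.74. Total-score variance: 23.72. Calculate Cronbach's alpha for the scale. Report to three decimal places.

Cronbach's alpha = 0.765

Σσ²ᵢ = 0.59 + 1.32 + 0.92 + 1.10 + 0.77 + 2.72 + 0.74 = 8.16
α = (k/(k−1))·(1 − Σσ²ᵢ/Var(T)) = (7/6)·(1 − 8.16/23.72) = 0.765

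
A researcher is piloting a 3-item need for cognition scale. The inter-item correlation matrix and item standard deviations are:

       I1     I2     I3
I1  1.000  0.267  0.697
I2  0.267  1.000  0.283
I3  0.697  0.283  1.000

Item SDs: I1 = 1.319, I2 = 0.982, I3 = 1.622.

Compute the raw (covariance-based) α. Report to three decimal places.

α = 0.693

Σσ²ᵢ = 1.319² + 0.982² + 1.622² = 5.3350
Covariances σ_ij = r_ij · s_i · s_j:
  σ(I1,I2) = 0.267 × 1.319 × 0.982 = 0.3458
  σ(I1,I3) = 0.697 × 1.319 × 1.622 = 1.4912
  σ(I2,I3) = 0.283 × 0.982 × 1.622 = 0.4508
σ²_T = Σσ²ᵢ + 2·Σσ_ij = 5.3350 + 2 × 2.2878 = 9.9106
α = (3/2)·(1 − 5.3350/9.9106) = 0.693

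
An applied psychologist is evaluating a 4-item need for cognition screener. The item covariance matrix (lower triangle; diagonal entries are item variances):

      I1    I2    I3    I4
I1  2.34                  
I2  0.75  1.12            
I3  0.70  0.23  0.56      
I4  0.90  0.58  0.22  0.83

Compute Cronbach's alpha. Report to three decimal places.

sum of item variances = 2.34 + 1.12 + 0.56 + 0.83 = 4.85
Σ_{i<j} σ_ij = 3.38
σ²_total = 4.85 + 2 × 3.38 = 11.61
α = (k/(k−1))·(1 − sum of item variances/σ²_total) = (4/3)·(1 − 4.85/11.61) = 0.776

Cronbach's alpha = 0.776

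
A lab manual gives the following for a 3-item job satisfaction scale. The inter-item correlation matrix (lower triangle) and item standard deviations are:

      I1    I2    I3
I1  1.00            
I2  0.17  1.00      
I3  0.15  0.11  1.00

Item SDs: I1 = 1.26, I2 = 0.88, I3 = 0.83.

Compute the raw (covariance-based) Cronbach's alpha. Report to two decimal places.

α = 0.33

Σσ²ᵢ = 1.26² + 0.88² + 0.83² = 3.0509
Covariances σ_ij = r_ij · s_i · s_j:
  σ(I1,I2) = 0.17 × 1.26 × 0.88 = 0.1885
  σ(I1,I3) = 0.15 × 1.26 × 0.83 = 0.1569
  σ(I2,I3) = 0.11 × 0.88 × 0.83 = 0.0803
σ²_T = Σσ²ᵢ + 2·Σσ_ij = 3.0509 + 2 × 0.4257 = 3.9023
α = (3/2)·(1 − 3.0509/3.9023) = 0.33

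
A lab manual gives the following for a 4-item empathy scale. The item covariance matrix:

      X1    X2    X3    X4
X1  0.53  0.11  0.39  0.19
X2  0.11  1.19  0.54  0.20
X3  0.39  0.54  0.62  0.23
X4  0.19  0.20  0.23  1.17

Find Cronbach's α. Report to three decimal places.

Σσᵢ² = 0.53 + 1.19 + 0.62 + 1.17 = 3.51
Sum of off-diagonal covariances = 1.66
total variance = 3.51 + 2 × 1.66 = 6.83
α = (k/(k−1))·(1 − Σσᵢ²/total variance) = (4/3)·(1 − 3.51/6.83) = 0.648

Cronbach's α = 0.648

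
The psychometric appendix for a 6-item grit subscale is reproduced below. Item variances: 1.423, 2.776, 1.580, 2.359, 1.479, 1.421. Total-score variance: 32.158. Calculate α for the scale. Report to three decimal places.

sum of item variances = 1.423 + 2.776 + 1.580 + 2.359 + 1.479 + 1.421 = 11.038
α = (k/(k−1))·(1 − sum of item variances/σ²_T) = (6/5)·(1 − 11.038/32.158) = 0.788

α = 0.788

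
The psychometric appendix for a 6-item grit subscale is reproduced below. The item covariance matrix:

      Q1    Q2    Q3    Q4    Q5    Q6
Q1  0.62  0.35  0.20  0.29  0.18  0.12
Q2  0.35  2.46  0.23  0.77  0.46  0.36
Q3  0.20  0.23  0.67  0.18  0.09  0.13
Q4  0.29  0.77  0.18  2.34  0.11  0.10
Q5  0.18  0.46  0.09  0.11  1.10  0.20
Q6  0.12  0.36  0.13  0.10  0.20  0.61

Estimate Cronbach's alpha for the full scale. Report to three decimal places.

α = 0.590

Σσᵢ² = 0.62 + 2.46 + 0.67 + 2.34 + 1.10 + 0.61 = 7.80
Σ_{i<j} σ_ij = 3.77
total variance = 7.80 + 2 × 3.77 = 15.34
α = (k/(k−1))·(1 − Σσᵢ²/total variance) = (6/5)·(1 − 7.80/15.34) = 0.590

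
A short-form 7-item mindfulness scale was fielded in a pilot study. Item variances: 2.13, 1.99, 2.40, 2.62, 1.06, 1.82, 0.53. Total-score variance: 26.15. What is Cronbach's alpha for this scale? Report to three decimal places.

Σσ²ᵢ = 2.13 + 1.99 + 2.40 + 2.62 + 1.06 + 1.82 + 0.53 = 12.55
α = (k/(k−1))·(1 − Σσ²ᵢ/Var(T)) = (7/6)·(1 − 12.55/26.15) = 0.607

Cronbach's alpha = 0.607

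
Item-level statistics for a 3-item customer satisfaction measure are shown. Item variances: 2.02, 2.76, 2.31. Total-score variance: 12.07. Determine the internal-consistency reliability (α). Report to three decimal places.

Σσᵢ² = 2.02 + 2.76 + 2.31 = 7.09
α = (k/(k−1))·(1 − Σσᵢ²/σ²_T) = (3/2)·(1 − 7.09/12.07) = 0.619

α = 0.619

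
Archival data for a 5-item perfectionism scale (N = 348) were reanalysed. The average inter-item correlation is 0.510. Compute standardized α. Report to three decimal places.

standardized α = 0.839

Standardized α = k·r̄ / (1 + (k−1)·r̄) = 5 × 0.510 / (1 + 4 × 0.510)
  = 2.5500 / 3.0400 = 0.839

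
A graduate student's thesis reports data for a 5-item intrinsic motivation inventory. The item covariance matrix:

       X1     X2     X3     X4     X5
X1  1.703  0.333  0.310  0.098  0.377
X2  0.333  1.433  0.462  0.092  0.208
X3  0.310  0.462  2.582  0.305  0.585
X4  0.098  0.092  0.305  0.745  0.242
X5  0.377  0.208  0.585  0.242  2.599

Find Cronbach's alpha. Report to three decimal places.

sum of item variances = 1.703 + 1.433 + 2.582 + 0.745 + 2.599 = 9.062
Sum of off-diagonal covariances = 3.012
σ²_total = 9.062 + 2 × 3.012 = 15.086
α = (k/(k−1))·(1 − sum of item variances/σ²_total) = (5/4)·(1 − 9.062/15.086) = 0.499

α = 0.499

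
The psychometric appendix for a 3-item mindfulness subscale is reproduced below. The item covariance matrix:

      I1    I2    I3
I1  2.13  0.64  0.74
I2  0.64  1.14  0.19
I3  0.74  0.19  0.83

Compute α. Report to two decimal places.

α = 0.65

Σσ²ᵢ = 2.13 + 1.14 + 0.83 = 4.10
Sum of off-diagonal covariances = 1.57
σ²_T = 4.10 + 2 × 1.57 = 7.24
α = (k/(k−1))·(1 − Σσ²ᵢ/σ²_T) = (3/2)·(1 − 4.10/7.24) = 0.65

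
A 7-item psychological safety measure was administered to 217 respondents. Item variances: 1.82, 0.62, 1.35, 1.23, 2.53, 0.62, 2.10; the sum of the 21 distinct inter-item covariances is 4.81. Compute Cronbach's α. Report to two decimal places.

Cronbach's α = 0.56

Σσ²ᵢ = 1.82 + 0.62 + 1.35 + 1.23 + 2.53 + 0.62 + 2.10 = 10.27
Sum of distinct covariances = 4.81
σ²_total = Σσ²ᵢ + 2·Σcov = 10.27 + 2 × 4.81 = 19.89
α = (7/6)·(1 − 10.27/19.89) = 0.56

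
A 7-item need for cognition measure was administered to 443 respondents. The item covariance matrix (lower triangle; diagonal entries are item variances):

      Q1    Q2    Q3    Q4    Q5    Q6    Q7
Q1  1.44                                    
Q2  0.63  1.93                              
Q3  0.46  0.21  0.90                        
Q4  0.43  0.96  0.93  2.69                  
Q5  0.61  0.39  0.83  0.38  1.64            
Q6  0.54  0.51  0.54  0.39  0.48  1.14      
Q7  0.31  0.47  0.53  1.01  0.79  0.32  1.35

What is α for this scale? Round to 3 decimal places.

Σσᵢ² = 1.44 + 1.93 + 0.90 + 2.69 + 1.64 + 1.14 + 1.35 = 11.09
Σ_{i<j} σ_ij = 11.72
σ²_total = 11.09 + 2 × 11.72 = 34.53
α = (k/(k−1))·(1 − Σσᵢ²/σ²_total) = (7/6)·(1 − 11.09/34.53) = 0.792

α = 0.792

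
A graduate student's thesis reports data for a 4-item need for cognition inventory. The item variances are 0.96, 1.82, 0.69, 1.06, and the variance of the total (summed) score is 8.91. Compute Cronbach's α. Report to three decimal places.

Σσᵢ² = 0.96 + 1.82 + 0.69 + 1.06 = 4.53
α = (k/(k−1))·(1 − Σσᵢ²/σ²_T) = (4/3)·(1 − 4.53/8.91) = 0.655

α = 0.655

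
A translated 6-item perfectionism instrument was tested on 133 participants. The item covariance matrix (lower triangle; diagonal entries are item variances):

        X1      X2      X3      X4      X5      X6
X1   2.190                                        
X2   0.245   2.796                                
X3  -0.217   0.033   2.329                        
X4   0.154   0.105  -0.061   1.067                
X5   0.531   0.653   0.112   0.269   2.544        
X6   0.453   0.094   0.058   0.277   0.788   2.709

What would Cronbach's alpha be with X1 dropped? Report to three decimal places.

Cronbach's alpha = 0.361

Remaining items: X2, X3, X4, X5, X6 (k = 5).
sum of item variances = 2.796 + 2.329 + 1.067 + 2.544 + 2.709 = 11.445
σ²_total = 11.445 + 2 × 2.328 = 16.101
α (item deleted) = (5/4)·(1 − 11.445/16.101) = 0.361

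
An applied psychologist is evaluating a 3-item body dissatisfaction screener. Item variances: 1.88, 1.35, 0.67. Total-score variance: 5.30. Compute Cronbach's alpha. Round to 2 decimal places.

Σσᵢ² = 1.88 + 1.35 + 0.67 = 3.90
α = (k/(k−1))·(1 − Σσᵢ²/σ²_total) = (3/2)·(1 − 3.90/5.30) = 0.40

Cronbach's alpha = 0.40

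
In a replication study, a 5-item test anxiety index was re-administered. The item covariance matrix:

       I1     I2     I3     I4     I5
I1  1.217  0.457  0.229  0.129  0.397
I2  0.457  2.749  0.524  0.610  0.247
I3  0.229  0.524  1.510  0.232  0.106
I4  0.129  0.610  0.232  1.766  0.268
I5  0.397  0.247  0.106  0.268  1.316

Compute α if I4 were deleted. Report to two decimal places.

α = 0.49

Remaining items: I1, I2, I3, I5 (k = 4).
ΣVar(i) = 1.217 + 2.749 + 1.510 + 1.316 = 6.792
σ²_total = 6.792 + 2 × 1.960 = 10.712
α (item deleted) = (4/3)·(1 − 6.792/10.712) = 0.49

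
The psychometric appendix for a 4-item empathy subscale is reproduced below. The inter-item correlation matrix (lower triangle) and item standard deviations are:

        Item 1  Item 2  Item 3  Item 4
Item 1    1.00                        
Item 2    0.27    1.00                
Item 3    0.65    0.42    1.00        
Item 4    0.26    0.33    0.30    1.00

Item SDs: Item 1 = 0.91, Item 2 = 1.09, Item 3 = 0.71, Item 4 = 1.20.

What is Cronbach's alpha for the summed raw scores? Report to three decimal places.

Σσ²ᵢ = 0.91² + 1.09² + 0.71² + 1.20² = 3.9603
Covariances σ_ij = r_ij · s_i · s_j:
  σ(Item 1,Item 2) = 0.27 × 0.91 × 1.09 = 0.2678
  σ(Item 1,Item 3) = 0.65 × 0.91 × 0.71 = 0.4200
  σ(Item 1,Item 4) = 0.26 × 0.91 × 1.20 = 0.2839
  σ(Item 2,Item 3) = 0.42 × 1.09 × 0.71 = 0.3250
  σ(Item 2,Item 4) = 0.33 × 1.09 × 1.20 = 0.4316
  σ(Item 3,Item 4) = 0.30 × 0.71 × 1.20 = 0.2556
σ²_T = Σσ²ᵢ + 2·Σσ_ij = 3.9603 + 2 × 1.9839 = 7.9281
α = (4/3)·(1 − 3.9603/7.9281) = 0.667

Cronbach's alpha = 0.667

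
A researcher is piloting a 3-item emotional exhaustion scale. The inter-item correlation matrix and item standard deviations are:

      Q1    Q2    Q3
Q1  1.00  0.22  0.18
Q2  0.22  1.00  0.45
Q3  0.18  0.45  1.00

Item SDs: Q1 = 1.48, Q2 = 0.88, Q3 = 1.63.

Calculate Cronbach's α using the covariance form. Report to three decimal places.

α = 0.491

Σσ²ᵢ = 1.48² + 0.88² + 1.63² = 5.6217
Covariances σ_ij = r_ij · s_i · s_j:
  σ(Q1,Q2) = 0.22 × 1.48 × 0.88 = 0.2865
  σ(Q1,Q3) = 0.18 × 1.48 × 1.63 = 0.4342
  σ(Q2,Q3) = 0.45 × 0.88 × 1.63 = 0.6455
σ²_T = Σσ²ᵢ + 2·Σσ_ij = 5.6217 + 2 × 1.3662 = 8.3541
α = (3/2)·(1 − 5.6217/8.3541) = 0.491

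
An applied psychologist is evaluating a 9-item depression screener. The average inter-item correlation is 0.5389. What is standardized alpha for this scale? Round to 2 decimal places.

α = 0.91

Standardized α = k·r̄ / (1 + (k−1)·r̄) = 9 × 0.5389 / (1 + 8 × 0.5389)
  = 4.8501 / 5.3112 = 0.91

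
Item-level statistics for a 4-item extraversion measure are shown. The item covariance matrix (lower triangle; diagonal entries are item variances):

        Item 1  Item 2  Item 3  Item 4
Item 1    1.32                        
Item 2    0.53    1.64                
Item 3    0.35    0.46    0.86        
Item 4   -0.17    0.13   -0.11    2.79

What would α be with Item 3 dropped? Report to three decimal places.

Remaining items: Item 1, Item 2, Item 4 (k = 3).
ΣVar(i) = 1.32 + 1.64 + 2.79 = 5.75
total variance = 5.75 + 2 × 0.49 = 6.73
α (item deleted) = (3/2)·(1 − 5.75/6.73) = 0.218

α = 0.218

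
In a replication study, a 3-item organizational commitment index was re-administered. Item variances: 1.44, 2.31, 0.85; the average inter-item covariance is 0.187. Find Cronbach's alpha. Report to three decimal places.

α = 0.294

sum of item variances = 1.44 + 2.31 + 0.85 = 4.60
Sum of the 3 distinct covariances = 3 × 0.187 = 0.561
σ²_T = sum of item variances + 2·Σcov = 4.60 + 2 × 0.561 = 5.722
α = (3/2)·(1 − 4.60/5.722) = 0.294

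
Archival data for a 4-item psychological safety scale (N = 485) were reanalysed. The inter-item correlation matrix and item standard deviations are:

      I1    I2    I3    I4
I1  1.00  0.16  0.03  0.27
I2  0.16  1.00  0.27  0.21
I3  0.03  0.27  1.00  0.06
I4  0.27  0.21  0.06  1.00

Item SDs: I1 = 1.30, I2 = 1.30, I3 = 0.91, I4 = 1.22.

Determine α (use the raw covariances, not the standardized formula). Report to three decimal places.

Σσ²ᵢ = 1.30² + 1.30² + 0.91² + 1.22² = 5.6965
Covariances σ_ij = r_ij · s_i · s_j:
  σ(I1,I2) = 0.16 × 1.30 × 1.30 = 0.2704
  σ(I1,I3) = 0.03 × 1.30 × 0.91 = 0.0355
  σ(I1,I4) = 0.27 × 1.30 × 1.22 = 0.4282
  σ(I2,I3) = 0.27 × 1.30 × 0.91 = 0.3194
  σ(I2,I4) = 0.21 × 1.30 × 1.22 = 0.3331
  σ(I3,I4) = 0.06 × 0.91 × 1.22 = 0.0666
σ²_T = Σσ²ᵢ + 2·Σσ_ij = 5.6965 + 2 × 1.4532 = 8.6029
α = (4/3)·(1 − 5.6965/8.6029) = 0.450

α = 0.450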